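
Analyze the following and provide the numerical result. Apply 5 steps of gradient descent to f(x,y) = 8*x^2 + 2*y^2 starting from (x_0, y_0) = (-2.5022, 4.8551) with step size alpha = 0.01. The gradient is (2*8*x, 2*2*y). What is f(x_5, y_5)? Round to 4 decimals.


Gradient descent on f(x,y) = 8*x^2 + 2*y^2.
Starting point: (-2.5022, 4.8551), alpha = 0.01
Step 1: grad_x = 2*8*-2.5022 = -40.0352, grad_y = 2*2*4.8551 = 19.4204
  x_1 = -2.5022 - 0.01*-40.0352 = -2.1018
  y_1 = 4.8551 - 0.01*19.4204 = 4.6609
Step 2: grad_x = 2*8*-2.1018 = -33.6296, grad_y = 2*2*4.6609 = 18.6436
  x_2 = -2.1018 - 0.01*-33.6296 = -1.7656
  y_2 = 4.6609 - 0.01*18.6436 = 4.4745
Step 3: grad_x = 2*8*-1.7656 = -28.2488, grad_y = 2*2*4.4745 = 17.8978
  x_3 = -1.7656 - 0.01*-28.2488 = -1.4831
  y_3 = 4.4745 - 0.01*17.8978 = 4.2955
Step 4: grad_x = 2*8*-1.4831 = -23.729, grad_y = 2*2*4.2955 = 17.1819
  x_4 = -1.4831 - 0.01*-23.729 = -1.2458
  y_4 = 4.2955 - 0.01*17.1819 = 4.1237
Step 5: grad_x = 2*8*-1.2458 = -19.9324, grad_y = 2*2*4.1237 = 16.4946
  x_5 = -1.2458 - 0.01*-19.9324 = -1.0464
  y_5 = 4.1237 - 0.01*16.4946 = 3.9587
f(-1.0464, 3.9587) = 8*(-1.0464)^2 + 2*3.9587^2 = 40.1033


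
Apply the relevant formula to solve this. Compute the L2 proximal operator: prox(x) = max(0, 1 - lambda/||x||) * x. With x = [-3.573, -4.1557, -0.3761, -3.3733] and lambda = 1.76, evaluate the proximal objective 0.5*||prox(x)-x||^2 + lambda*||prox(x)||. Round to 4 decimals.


Step 1: Compute ||x||.
||x|| = 6.4465
Step 2: Compute scaling factor.
scale = max(0, 1 - 1.76/6.4465) = 0.727
Step 3: prox(x) = [-2.5975, -3.0211, -0.2734, -2.4523]
||prox(x)|| = 4.6865
Step 4: Proximal objective.
0.5*||prox-x||^2 = 1.5488
lambda*||prox|| = 8.2482
Total = 9.797


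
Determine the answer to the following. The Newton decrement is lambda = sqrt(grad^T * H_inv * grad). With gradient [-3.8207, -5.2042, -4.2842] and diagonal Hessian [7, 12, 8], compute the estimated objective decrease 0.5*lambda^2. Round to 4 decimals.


Step 1: H is diagonal, so H^(-1) * g = [-0.5458, -0.4337, -0.5355].
Step 2: g^T H^(-1) g = sum_i g_i^2 / H_ii
  = (-3.8207)^2/7 + (-5.2042)^2/12 + (-4.2842)^2/8
  = 2.0854 + 2.257 + 2.2943 = 6.6367
Step 3: Objective decrease = 0.5 * g^T H^(-1) g = 3.3183


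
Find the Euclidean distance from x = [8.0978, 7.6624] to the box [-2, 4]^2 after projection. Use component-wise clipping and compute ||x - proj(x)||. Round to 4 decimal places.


Project each component onto [-2, 4].
clip(8.0978) = 4.0, clip(7.6624) = 4.0
Projection = [4.0, 4.0]
Squared diffs: [16.792, 13.4132]
Distance = sqrt(30.2052) = 5.4959


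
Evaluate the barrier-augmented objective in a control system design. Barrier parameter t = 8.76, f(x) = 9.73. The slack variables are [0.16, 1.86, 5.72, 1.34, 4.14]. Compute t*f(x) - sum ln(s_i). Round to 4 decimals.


Step 1: Compute log-barrier.
ln values: [-1.8326, 0.6206, 1.744, 0.2927, 1.4207]
phi = -(-1.8326 + 0.6206 + 1.744 + 0.2927 + 1.4207) = -2.2453
Step 2: Compute augmented objective.
t*f(x) = 8.76*9.73 = 85.2348
Total = 85.2348 - 2.2453 = 82.9895


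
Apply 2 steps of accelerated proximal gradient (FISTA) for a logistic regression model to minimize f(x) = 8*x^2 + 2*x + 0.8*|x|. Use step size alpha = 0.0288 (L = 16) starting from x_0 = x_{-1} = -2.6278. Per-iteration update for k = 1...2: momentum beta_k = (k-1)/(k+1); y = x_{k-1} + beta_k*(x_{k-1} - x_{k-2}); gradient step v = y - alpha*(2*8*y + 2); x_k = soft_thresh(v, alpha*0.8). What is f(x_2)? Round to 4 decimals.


FISTA on f(x) = 8*x^2 + 2*x + 0.8*|x|
L = 16, alpha = 0.0288
Iteration 1: beta = 0.0, y = -2.6278 + 0.0*(-2.6278 + 2.6278) = -2.6278
  grad(y) = -40.0448, v = y - alpha*grad = -1.4745
  prox(v) = soft_thresh(-1.4745, 0.023) = -1.4515
Iteration 2: beta = 0.3333, y = -1.4515 + 0.3333*(-1.4515 + 2.6278) = -1.0594
  grad(y) = -14.9498, v = y - alpha*grad = -0.6288
  prox(v) = soft_thresh(-0.6288, 0.023) = -0.6058
f(x_2) = 8*(-0.6058)^2 + 2*(-0.6058) + 0.8*|-0.6058| = 2.2087


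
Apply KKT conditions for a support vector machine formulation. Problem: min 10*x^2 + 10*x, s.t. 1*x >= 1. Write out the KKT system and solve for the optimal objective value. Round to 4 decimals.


Step 1: Try lambda = 0 (constraint inactive).
x_unc = -10/(2*10) = -0.5
Check: 1*-0.5 = -0.5 < 1 -- violated!
Step 2: Constraint must be active: 1*x = 1
x* = 1/1 = 1.0
lambda = (2*10*1.0 + 10)/1 = 30.0
Step 3: Compute optimal value.
f(x*) = 10*1.0^2 + 10*1.0 = 20.0


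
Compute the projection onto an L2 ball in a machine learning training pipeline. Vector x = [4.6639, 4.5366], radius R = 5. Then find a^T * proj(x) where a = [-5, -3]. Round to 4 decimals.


Step 1: Compute ||x|| (intermediates to 6 decimals).
||x|| = sqrt(4.6639^2 + 4.5366^2) = 6.506359
Step 2: Project.
Since ||x|| > R, scale = R/||x|| = 5/6.506359 = 0.768479, proj(x) = scale * x
proj(x) = [3.584109, 3.486282]
Step 3: Dot product.
a^T * proj(x) = -5*3.584109 - 3*3.486282 = -28.3794


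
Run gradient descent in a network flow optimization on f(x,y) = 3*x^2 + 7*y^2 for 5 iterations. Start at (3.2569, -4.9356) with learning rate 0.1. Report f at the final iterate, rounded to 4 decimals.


Gradient descent on f(x,y) = 3*x^2 + 7*y^2.
Starting point: (3.2569, -4.9356), alpha = 0.1
Step 1: grad_x = 2*3*3.2569 = 19.5414, grad_y = 2*7*-4.9356 = -69.0984
  x_1 = 3.2569 - 0.1*19.5414 = 1.3028
  y_1 = -4.9356 - 0.1*-69.0984 = 1.9742
Step 2: grad_x = 2*3*1.3028 = 7.8166, grad_y = 2*7*1.9742 = 27.6394
  x_2 = 1.3028 - 0.1*7.8166 = 0.5211
  y_2 = 1.9742 - 0.1*27.6394 = -0.7897
Step 3: grad_x = 2*3*0.5211 = 3.1266, grad_y = 2*7*-0.7897 = -11.0557
  x_3 = 0.5211 - 0.1*3.1266 = 0.2084
  y_3 = -0.7897 - 0.1*-11.0557 = 0.3159
Step 4: grad_x = 2*3*0.2084 = 1.2506, grad_y = 2*7*0.3159 = 4.4223
  x_4 = 0.2084 - 0.1*1.2506 = 0.0834
  y_4 = 0.3159 - 0.1*4.4223 = -0.1264
Step 5: grad_x = 2*3*0.0834 = 0.5003, grad_y = 2*7*-0.1264 = -1.7689
  x_5 = 0.0834 - 0.1*0.5003 = 0.0334
  y_5 = -0.1264 - 0.1*-1.7689 = 0.0505
f(0.0334, 0.0505) = 3*0.0334^2 + 7*0.0505^2 = 0.0212


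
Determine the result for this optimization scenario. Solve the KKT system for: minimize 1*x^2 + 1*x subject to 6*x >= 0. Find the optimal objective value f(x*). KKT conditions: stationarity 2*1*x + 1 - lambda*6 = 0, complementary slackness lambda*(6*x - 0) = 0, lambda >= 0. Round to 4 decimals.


Step 1: Try lambda = 0 (constraint inactive).
x_unc = -1/(2*1) = -0.5
Check: 6*-0.5 = -3.0 < 0 -- violated!
Step 2: Constraint must be active: 6*x = 0
x* = 0/6 = 0.0
lambda = (2*1*0.0 + 1)/6 = 0.1667
Step 3: Compute optimal value.
f(x*) = 1*0.0^2 + 1*0.0 = 0.0


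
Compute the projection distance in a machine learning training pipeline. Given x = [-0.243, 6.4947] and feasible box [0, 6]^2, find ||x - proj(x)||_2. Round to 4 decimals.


Project each component onto [0, 6].
clip(-0.243) = 0.0, clip(6.4947) = 6.0
Projection = [0.0, 6.0]
Squared diffs: [0.059, 0.2447]
Distance = sqrt(0.3037) = 0.5512


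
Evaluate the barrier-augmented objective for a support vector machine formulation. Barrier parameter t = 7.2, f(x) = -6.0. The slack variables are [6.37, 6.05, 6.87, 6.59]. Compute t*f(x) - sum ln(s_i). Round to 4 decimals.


Step 1: Compute log-barrier.
ln values: [1.8516, 1.8001, 1.9272, 1.8856]
phi = -(1.8516 + 1.8001 + 1.9272 + 1.8856) = -7.4644
Step 2: Compute augmented objective.
t*f(x) = 7.2*-6.0 = -43.2
Total = -43.2 - 7.4644 = -50.6644


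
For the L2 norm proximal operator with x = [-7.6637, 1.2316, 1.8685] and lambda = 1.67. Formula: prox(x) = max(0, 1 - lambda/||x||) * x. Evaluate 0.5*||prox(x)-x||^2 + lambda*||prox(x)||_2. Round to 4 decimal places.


Step 1: Compute ||x||.
||x|| = 7.9838
Step 2: Compute scaling factor.
scale = max(0, 1 - 1.67/7.9838) = 0.7908
Step 3: prox(x) = [-6.0606, 0.974, 1.4777]
||prox(x)|| = 6.3138
Step 4: Proximal objective.
0.5*||prox-x||^2 = 1.3945
lambda*||prox|| = 10.544
Total = 11.9384


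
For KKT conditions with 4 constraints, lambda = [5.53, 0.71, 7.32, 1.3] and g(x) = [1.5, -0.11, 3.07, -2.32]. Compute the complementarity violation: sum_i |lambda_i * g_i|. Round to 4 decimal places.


KKT complementary slackness check:
lambda_1 * g_1 = 5.53 * 1.5 = 8.295
lambda_2 * g_2 = 0.71 * -0.11 = -0.0781
lambda_3 * g_3 = 7.32 * 3.07 = 22.4724
lambda_4 * g_4 = 1.3 * -2.32 = -3.016
Total violation = 8.295 + 0.0781 + 22.4724 + 3.016 = 33.8615


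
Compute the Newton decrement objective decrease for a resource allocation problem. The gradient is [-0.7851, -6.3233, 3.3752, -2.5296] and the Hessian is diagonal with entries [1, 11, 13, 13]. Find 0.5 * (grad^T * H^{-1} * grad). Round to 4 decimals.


Step 1: H is diagonal, so H^(-1) * g = [-0.7851, -0.5748, 0.2596, -0.1946].
Step 2: g^T H^(-1) g = sum_i g_i^2 / H_ii
  = (-0.7851)^2/1 + (-6.3233)^2/11 + (3.3752)^2/13 + (-2.5296)^2/13
  = 0.6164 + 3.6349 + 0.8763 + 0.4922 = 5.6198
Step 3: Objective decrease = 0.5 * g^T H^(-1) g = 2.8099


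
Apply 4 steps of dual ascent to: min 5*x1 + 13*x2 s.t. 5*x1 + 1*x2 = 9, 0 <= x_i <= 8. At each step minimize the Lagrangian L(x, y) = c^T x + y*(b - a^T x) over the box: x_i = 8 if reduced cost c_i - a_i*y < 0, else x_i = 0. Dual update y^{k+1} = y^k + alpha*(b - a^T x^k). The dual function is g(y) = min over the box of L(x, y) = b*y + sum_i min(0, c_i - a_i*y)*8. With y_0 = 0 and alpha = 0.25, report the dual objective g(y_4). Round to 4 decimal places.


Dual ascent for LP: min 5*x1 + 13*x2, 5*x1 + 1*x2 = 9, 0 <= x_i <= 8
Step 1: y^k = 0.0, reduced costs: (5.0, 13.0)
  x^k = (0.0, 0.0), subgradient = b - a^T x = 9.0
  y^{k+1} = 0.0 + 0.25*9.0 = 2.25
Step 2: y^k = 2.25, reduced costs: (-6.25, 10.75)
  x^k = (8.0, 0.0), subgradient = b - a^T x = -31.0
  y^{k+1} = 2.25 + 0.25*-31.0 = -5.5
Step 3: y^k = -5.5, reduced costs: (32.5, 18.5)
  x^k = (0.0, 0.0), subgradient = b - a^T x = 9.0
  y^{k+1} = -5.5 + 0.25*9.0 = -3.25
Step 4: y^k = -3.25, reduced costs: (21.25, 16.25)
  x^k = (0.0, 0.0), subgradient = b - a^T x = 9.0
  y^{k+1} = -3.25 + 0.25*9.0 = -1.0
Dual objective at y_4 = -1.0: reduced costs (10.0, 14.0), box minimizer x = (0.0, 0.0)
g(y_4) = b*y + (c1 - a1*y)*x1 + (c2 - a2*y)*x2 = 9*(-1.0) + 10.0*0.0 + 14.0*0.0 = -9.0 + 0.0 + 0.0 = -9.0


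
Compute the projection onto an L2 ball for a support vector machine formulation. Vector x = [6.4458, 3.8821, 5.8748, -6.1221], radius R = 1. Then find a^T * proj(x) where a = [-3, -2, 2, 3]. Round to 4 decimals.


Step 1: Compute ||x|| (intermediates to 6 decimals).
||x|| = sqrt(6.4458^2 + 3.8821^2 + 5.8748^2 + (-6.1221)^2) = 11.340742
Step 2: Project.
Since ||x|| > R, scale = R/||x|| = 1/11.340742 = 0.088178, proj(x) = scale * x
proj(x) = [0.568378, 0.342316, 0.518028, -0.539835]
Step 3: Dot product.
a^T * proj(x) = -3*0.568378 - 2*0.342316 + 2*0.518028 + 3*(-0.539835) = -2.9732


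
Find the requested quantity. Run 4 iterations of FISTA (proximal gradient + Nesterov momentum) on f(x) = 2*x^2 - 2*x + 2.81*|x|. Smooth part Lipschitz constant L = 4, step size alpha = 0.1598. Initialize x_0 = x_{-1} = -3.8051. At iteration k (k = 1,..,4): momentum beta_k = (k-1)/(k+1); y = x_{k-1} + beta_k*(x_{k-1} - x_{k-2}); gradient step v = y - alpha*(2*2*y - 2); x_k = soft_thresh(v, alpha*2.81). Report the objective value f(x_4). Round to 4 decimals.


FISTA on f(x) = 2*x^2 - 2*x + 2.81*|x|
L = 4, alpha = 0.1598
Iteration 1: beta = 0.0, y = -3.8051 + 0.0*(-3.8051 + 3.8051) = -3.8051
  grad(y) = -17.2204, v = y - alpha*grad = -1.0533
  prox(v) = soft_thresh(-1.0533, 0.449) = -0.6042
Iteration 2: beta = 0.3333, y = -0.6042 + 0.3333*(-0.6042 + 3.8051) = 0.4627
  grad(y) = -0.1492, v = y - alpha*grad = 0.4865
  prox(v) = soft_thresh(0.4865, 0.449) = 0.0375
Iteration 3: beta = 0.5, y = 0.0375 + 0.5*(0.0375 + 0.6042) = 0.3584
  grad(y) = -0.5665, v = y - alpha*grad = 0.4489
  prox(v) = soft_thresh(0.4489, 0.449) = 0.0
Iteration 4: beta = 0.6, y = 0.0 + 0.6*(0.0 - 0.0375) = -0.0225
  grad(y) = -2.09, v = y - alpha*grad = 0.3115
  prox(v) = soft_thresh(0.3115, 0.449) = 0.0
f(x_4) = 2*0.0^2 - 2*0.0 + 2.81*|0.0| = 0.0


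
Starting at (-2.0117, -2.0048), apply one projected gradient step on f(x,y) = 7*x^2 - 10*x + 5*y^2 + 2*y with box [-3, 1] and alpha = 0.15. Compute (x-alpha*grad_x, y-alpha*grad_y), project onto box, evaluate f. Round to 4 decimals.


Step 1: Compute gradient at (-2.0117, -2.0048).
grad_x = 2*7*-2.0117 - 10 = -38.1638
grad_y = 2*5*-2.0048 + 2 = -18.048
Step 2: Gradient step.
x_raw = -2.0117 - 0.15*-38.1638 = 3.7129
y_raw = -2.0048 - 0.15*-18.048 = 0.7024
Step 3: Project onto [-3, 1].
x_proj = clip(3.7129) = 1.0
y_proj = clip(0.7024) = 0.7024
Step 4: Evaluate f.
f(1.0, 0.7024) = 0.8716


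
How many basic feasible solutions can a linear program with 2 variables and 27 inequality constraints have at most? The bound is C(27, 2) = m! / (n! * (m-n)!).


Each vertex corresponds to some choice of n active constraints out of m, so the number of vertices is at most C(m, n) = m! / (n!(m-n)!).
m = 27, n = 2
Numerator: 27 * 26
Denominator: 2! = 2
C(27, 2) = 351


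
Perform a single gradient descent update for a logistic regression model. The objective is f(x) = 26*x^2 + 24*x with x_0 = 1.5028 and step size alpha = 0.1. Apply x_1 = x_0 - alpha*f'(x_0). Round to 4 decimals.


We compute the gradient at x_0 and apply the update.
f'(x) = 52*x + 24
f'(1.5028) = 52*1.5028 + 24 = 102.1456
x_1 = 1.5028 - 0.1*102.1456 = -8.7118


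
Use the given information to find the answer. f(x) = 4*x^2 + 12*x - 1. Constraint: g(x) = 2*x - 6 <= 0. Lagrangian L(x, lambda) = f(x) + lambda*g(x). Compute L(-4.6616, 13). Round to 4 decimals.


Step 1: Evaluate f(x).
f(-4.6616) = 4*(-4.6616)^2 + 12*(-4.6616) - 1 = 29.9829
Step 2: Evaluate g(x).
g(-4.6616) = 2*-4.6616 - 6 = -15.3232
Step 3: Compute Lagrangian.
L = 29.9829 + 13*-15.3232 = -169.2187


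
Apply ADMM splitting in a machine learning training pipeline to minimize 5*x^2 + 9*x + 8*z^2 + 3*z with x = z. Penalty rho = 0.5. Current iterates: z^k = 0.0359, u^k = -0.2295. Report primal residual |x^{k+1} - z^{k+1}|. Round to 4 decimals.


ADMM iteration with rho = 0.5, z^k = 0.0359, u^k = -0.2295
Step 1: x-update.
Minimize 5*x^2 + 9*x + (0.5/2)*(x - 0.0359 - 0.2295)^2
FOC: (2*5 + 0.5)*x = -9 + 0.5*(0.0359 + 0.2295)
x^{k+1} = -0.8445
Step 2: z-update.
Minimize 8*z^2 + 3*z + (0.5/2)*(-0.8445 - z - 0.2295)^2
FOC: (2*8 + 0.5)*z = -3 + 0.5*(-0.8445 - 0.2295)
z^{k+1} = -0.2144
Step 3: u-update.
u^{k+1} = -0.2295 - 0.8445 + 0.2144 = -0.8596
Step 4: Primal residual = |-0.8445 + 0.2144| = 0.6301


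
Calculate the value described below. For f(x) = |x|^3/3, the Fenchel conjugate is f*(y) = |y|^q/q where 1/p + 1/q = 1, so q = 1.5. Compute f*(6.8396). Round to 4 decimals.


The conjugate exponent q satisfies 1/p + 1/q = 1.
p = 3, so q = 3/(3 - 1) = 1.5
|y|^q = 6.8396^1.5 = 17.8874
f*(6.8396) = 17.8874 / 1.5 = 11.9249


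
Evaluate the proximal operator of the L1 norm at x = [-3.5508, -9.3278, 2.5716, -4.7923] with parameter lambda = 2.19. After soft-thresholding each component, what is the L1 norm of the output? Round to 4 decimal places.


Soft-thresholding with lambda = 2.19:
prox(-3.5508) = sign(-3.5508)*max(|-3.5508| - 2.19, 0) = -1.3608
prox(-9.3278) = sign(-9.3278)*max(|-9.3278| - 2.19, 0) = -7.1378
prox(2.5716) = sign(2.5716)*max(|2.5716| - 2.19, 0) = 0.3816
prox(-4.7923) = sign(-4.7923)*max(|-4.7923| - 2.19, 0) = -2.6023
prox(x) = [-1.3608, -7.1378, 0.3816, -2.6023]
||prox(x)||_1 = 1.3608 + 7.1378 + 0.3816 + 2.6023 = 11.4825


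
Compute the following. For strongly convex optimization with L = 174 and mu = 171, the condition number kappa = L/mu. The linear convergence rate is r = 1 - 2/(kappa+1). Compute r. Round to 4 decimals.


Step 1: Compute the condition number.
kappa = L/mu = 174/171 = 1.0175
Step 2: Compute the convergence rate.
r = 1 - 2/(kappa + 1) = 1 - 2*mu/(L + mu) = (L - mu)/(L + mu) = 3/345 = 0.0087


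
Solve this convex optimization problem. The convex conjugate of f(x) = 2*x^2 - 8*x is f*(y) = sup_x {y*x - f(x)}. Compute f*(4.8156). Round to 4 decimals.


f*(y) = sup_x {y*x - a*x^2 - b*x} = sup_x {(y-b)*x - a*x^2}
FOC: (y - b) - 2a*x = 0 => x* = (y - b)/(2a)
x* = (4.8156 + 8)/(2*2) = 3.2039
f*(4.8156) = (y-b)^2/(4a) = (4.8156 + 8)^2/(4*2)
= 164.2396/8 = 20.53


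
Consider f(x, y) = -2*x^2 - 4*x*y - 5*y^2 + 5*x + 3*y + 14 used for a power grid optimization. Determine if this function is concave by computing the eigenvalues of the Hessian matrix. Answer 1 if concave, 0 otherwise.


The Hessian of f(x,y) = -2*x^2 - 4*x*y - 5*y^2 + 5*x + 3*y + 14 is:
H = [[-4, -4], [-4, -10]]
Trace = -4 - 10 = -14
Determinant = -4*-10 - (-4)^2 = 24
Discriminant = (-14)^2 - 4*24 = 100.0
Eigenvalues: lambda_1 = -12.0, lambda_2 = -2.0
The function is concave.

1


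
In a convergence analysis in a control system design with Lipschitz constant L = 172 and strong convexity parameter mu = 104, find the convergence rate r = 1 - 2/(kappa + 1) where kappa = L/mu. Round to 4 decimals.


Step 1: Compute the condition number.
kappa = L/mu = 172/104 = 1.6538
Step 2: Compute the convergence rate.
r = 1 - 2/(kappa + 1) = 1 - 2*mu/(L + mu) = (L - mu)/(L + mu) = 68/276 = 0.2464


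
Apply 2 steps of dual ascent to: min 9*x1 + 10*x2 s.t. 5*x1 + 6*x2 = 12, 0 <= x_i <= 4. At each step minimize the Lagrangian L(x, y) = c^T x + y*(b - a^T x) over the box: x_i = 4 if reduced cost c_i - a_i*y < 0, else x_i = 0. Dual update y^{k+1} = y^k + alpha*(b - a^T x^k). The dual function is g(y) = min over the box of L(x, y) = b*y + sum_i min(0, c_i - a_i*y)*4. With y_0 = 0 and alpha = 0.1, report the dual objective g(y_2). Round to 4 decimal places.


Dual ascent for LP: min 9*x1 + 10*x2, 5*x1 + 6*x2 = 12, 0 <= x_i <= 4
Step 1: y^k = 0.0, reduced costs: (9.0, 10.0)
  x^k = (0.0, 0.0), subgradient = b - a^T x = 12.0
  y^{k+1} = 0.0 + 0.1*12.0 = 1.2
Step 2: y^k = 1.2, reduced costs: (3.0, 2.8)
  x^k = (0.0, 0.0), subgradient = b - a^T x = 12.0
  y^{k+1} = 1.2 + 0.1*12.0 = 2.4
Dual objective at y_2 = 2.4: reduced costs (-3.0, -4.4), box minimizer x = (4.0, 4.0)
g(y_2) = b*y + (c1 - a1*y)*x1 + (c2 - a2*y)*x2 = 12*2.4 + (-3.0)*4.0 + (-4.4)*4.0 = 28.8 - 12.0 - 17.6 = -0.8


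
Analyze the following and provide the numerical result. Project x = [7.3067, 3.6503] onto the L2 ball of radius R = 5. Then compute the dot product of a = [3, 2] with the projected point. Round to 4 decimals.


Step 1: Compute ||x|| (intermediates to 6 decimals).
||x|| = sqrt(7.3067^2 + 3.6503^2) = 8.167775
Step 2: Project.
Since ||x|| > R, scale = R/||x|| = 5/8.167775 = 0.612162, proj(x) = scale * x
proj(x) = [4.472884, 2.234575]
Step 3: Dot product.
a^T * proj(x) = 3*4.472884 + 2*2.234575 = 17.8878


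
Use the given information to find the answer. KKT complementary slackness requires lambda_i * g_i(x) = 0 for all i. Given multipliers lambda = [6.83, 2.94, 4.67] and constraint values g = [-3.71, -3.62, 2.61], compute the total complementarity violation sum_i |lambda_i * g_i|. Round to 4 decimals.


KKT complementary slackness check:
lambda_1 * g_1 = 6.83 * -3.71 = -25.3393
lambda_2 * g_2 = 2.94 * -3.62 = -10.6428
lambda_3 * g_3 = 4.67 * 2.61 = 12.1887
Total violation = 25.3393 + 10.6428 + 12.1887 = 48.1708


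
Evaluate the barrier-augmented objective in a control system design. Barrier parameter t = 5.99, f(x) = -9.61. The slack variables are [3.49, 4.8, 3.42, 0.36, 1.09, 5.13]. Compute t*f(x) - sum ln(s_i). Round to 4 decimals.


Step 1: Compute log-barrier.
ln values: [1.2499, 1.5686, 1.2296, -1.0217, 0.0862, 1.6351]
phi = -(1.2499 + 1.5686 + 1.2296 - 1.0217 + 0.0862 + 1.6351) = -4.7478
Step 2: Compute augmented objective.
t*f(x) = 5.99*-9.61 = -57.5639
Total = -57.5639 - 4.7478 = -62.3117


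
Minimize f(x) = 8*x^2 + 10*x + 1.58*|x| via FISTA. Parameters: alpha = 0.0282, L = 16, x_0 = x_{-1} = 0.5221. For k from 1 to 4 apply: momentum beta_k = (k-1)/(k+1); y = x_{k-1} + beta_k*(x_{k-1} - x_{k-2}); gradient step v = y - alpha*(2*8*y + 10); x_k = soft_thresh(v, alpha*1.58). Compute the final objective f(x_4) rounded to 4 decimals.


FISTA on f(x) = 8*x^2 + 10*x + 1.58*|x|
L = 16, alpha = 0.0282
Iteration 1: beta = 0.0, y = 0.5221 + 0.0*(0.5221 - 0.5221) = 0.5221
  grad(y) = 18.3536, v = y - alpha*grad = 0.0045
  prox(v) = soft_thresh(0.0045, 0.0446) = 0.0
Iteration 2: beta = 0.3333, y = 0.0 + 0.3333*(0.0 - 0.5221) = -0.174
  grad(y) = 7.2155, v = y - alpha*grad = -0.3775
  prox(v) = soft_thresh(-0.3775, 0.0446) = -0.333
Iteration 3: beta = 0.5, y = -0.333 + 0.5*(-0.333 - 0.0) = -0.4994
  grad(y) = 2.0091, v = y - alpha*grad = -0.5561
  prox(v) = soft_thresh(-0.5561, 0.0446) = -0.5115
Iteration 4: beta = 0.6, y = -0.5115 + 0.6*(-0.5115 + 0.333) = -0.6187
  grad(y) = 0.1012, v = y - alpha*grad = -0.6215
  prox(v) = soft_thresh(-0.6215, 0.0446) = -0.577
f(x_4) = 8*(-0.577)^2 + 10*(-0.577) + 1.58*|-0.577| = -2.1949


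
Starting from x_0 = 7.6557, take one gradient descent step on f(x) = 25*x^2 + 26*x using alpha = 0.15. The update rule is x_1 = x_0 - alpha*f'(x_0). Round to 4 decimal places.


We compute the gradient at x_0 and apply the update.
f'(x) = 50*x + 26
f'(7.6557) = 50*7.6557 + 26 = 408.785
x_1 = 7.6557 - 0.15*408.785 = -53.6621


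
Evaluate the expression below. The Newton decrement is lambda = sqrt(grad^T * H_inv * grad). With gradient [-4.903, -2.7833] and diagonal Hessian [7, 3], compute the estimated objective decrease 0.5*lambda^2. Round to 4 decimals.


Step 1: H is diagonal, so H^(-1) * g = [-0.7004, -0.9278].
Step 2: g^T H^(-1) g = sum_i g_i^2 / H_ii
  = (-4.903)^2/7 + (-2.7833)^2/3
  = 3.4342 + 2.5823 = 6.0165
Step 3: Objective decrease = 0.5 * g^T H^(-1) g = 3.0082


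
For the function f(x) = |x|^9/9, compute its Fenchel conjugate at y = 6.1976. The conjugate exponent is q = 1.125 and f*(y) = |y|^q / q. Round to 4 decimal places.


The conjugate exponent q satisfies 1/p + 1/q = 1.
p = 9, so q = 9/(9 - 1) = 1.125
|y|^q = 6.1976^1.125 = 7.7849
f*(6.1976) = 7.7849 / 1.125 = 6.9199


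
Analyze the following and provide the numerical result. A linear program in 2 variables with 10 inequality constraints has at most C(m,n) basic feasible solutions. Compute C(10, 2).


Each vertex corresponds to some choice of n active constraints out of m, so the number of vertices is at most C(m, n) = m! / (n!(m-n)!).
m = 10, n = 2
Numerator: 10 * 9
Denominator: 2! = 2
C(10, 2) = 45


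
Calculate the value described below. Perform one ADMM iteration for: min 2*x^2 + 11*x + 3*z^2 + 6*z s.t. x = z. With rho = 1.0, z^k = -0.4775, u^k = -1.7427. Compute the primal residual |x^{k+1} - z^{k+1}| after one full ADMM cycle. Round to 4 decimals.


ADMM iteration with rho = 1.0, z^k = -0.4775, u^k = -1.7427
Step 1: x-update.
Minimize 2*x^2 + 11*x + (1.0/2)*(x + 0.4775 - 1.7427)^2
FOC: (2*2 + 1.0)*x = -11 + 1.0*(-0.4775 + 1.7427)
x^{k+1} = -1.947
Step 2: z-update.
Minimize 3*z^2 + 6*z + (1.0/2)*(-1.947 - z - 1.7427)^2
FOC: (2*3 + 1.0)*z = -6 + 1.0*(-1.947 - 1.7427)
z^{k+1} = -1.3842
Step 3: u-update.
u^{k+1} = -1.7427 - 1.947 + 1.3842 = -2.3054
Step 4: Primal residual = |-1.947 + 1.3842| = 0.5627


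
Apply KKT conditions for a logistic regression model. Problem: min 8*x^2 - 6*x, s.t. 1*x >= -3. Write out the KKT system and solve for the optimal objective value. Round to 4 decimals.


Step 1: Try lambda = 0 (constraint inactive).
Stationarity: 2*8*x - 6 = 0
x* = 6/(2*8) = 0.375
Check constraint: 1*0.375 = 0.375 >= -3 -- satisfied.
Step 2: Compute optimal value.
f(x*) = 8*0.375^2 - 6*0.375 = -1.125


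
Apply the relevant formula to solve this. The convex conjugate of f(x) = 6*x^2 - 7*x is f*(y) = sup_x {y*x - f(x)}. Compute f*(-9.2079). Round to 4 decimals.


f*(y) = sup_x {y*x - a*x^2 - b*x} = sup_x {(y-b)*x - a*x^2}
FOC: (y - b) - 2a*x = 0 => x* = (y - b)/(2a)
x* = (-9.2079 + 7)/(2*6) = -0.184
f*(-9.2079) = (y-b)^2/(4a) = (-9.2079 + 7)^2/(4*6)
= 4.8748/24 = 0.2031


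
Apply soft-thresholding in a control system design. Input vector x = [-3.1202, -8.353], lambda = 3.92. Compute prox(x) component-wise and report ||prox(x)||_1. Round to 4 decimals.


Soft-thresholding with lambda = 3.92:
prox(-3.1202) = sign(-3.1202)*max(|-3.1202| - 3.92, 0) = 0.0
prox(-8.353) = sign(-8.353)*max(|-8.353| - 3.92, 0) = -4.433
prox(x) = [0.0, -4.433]
||prox(x)||_1 = 0.0 + 4.433 = 4.433


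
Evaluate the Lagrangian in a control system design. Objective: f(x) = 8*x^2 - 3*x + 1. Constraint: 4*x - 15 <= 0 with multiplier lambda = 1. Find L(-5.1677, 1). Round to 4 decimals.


Step 1: Evaluate f(x).
f(-5.1677) = 8*(-5.1677)^2 - 3*(-5.1677) + 1 = 230.1441
Step 2: Evaluate g(x).
g(-5.1677) = 4*-5.1677 - 15 = -35.6708
Step 3: Compute Lagrangian.
L = 230.1441 + 1*-35.6708 = 194.4733


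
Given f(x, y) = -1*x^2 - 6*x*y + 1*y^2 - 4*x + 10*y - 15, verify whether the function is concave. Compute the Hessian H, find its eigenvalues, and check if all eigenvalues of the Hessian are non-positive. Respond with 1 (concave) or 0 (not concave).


The Hessian of f(x,y) = -1*x^2 - 6*x*y + 1*y^2 - 4*x + 10*y - 15 is:
H = [[-2, -6], [-6, 2]]
Trace = -2 + 2 = 0
Determinant = -2*2 - (-6)^2 = -40
Discriminant = (0)^2 - 4*-40 = 160.0
Eigenvalues: lambda_1 = -6.3246, lambda_2 = 6.3246
The function is not concave.

0


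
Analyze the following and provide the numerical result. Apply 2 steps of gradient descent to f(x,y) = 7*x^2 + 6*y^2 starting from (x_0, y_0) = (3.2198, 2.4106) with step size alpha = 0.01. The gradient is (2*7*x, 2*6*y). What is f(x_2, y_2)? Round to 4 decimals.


Gradient descent on f(x,y) = 7*x^2 + 6*y^2.
Starting point: (3.2198, 2.4106), alpha = 0.01
Step 1: grad_x = 2*7*3.2198 = 45.0772, grad_y = 2*6*2.4106 = 28.9272
  x_1 = 3.2198 - 0.01*45.0772 = 2.769
  y_1 = 2.4106 - 0.01*28.9272 = 2.1213
Step 2: grad_x = 2*7*2.769 = 38.7664, grad_y = 2*6*2.1213 = 25.4559
  x_2 = 2.769 - 0.01*38.7664 = 2.3814
  y_2 = 2.1213 - 0.01*25.4559 = 1.8668
f(2.3814, 1.8668) = 7*2.3814^2 + 6*1.8668^2 = 60.6052


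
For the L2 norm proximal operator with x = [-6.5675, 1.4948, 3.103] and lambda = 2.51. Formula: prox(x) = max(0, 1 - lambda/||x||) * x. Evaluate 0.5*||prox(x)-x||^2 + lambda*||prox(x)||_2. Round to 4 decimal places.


Step 1: Compute ||x||.
||x|| = 7.4159
Step 2: Compute scaling factor.
scale = max(0, 1 - 2.51/7.4159) = 0.6615
Step 3: prox(x) = [-4.3446, 0.9889, 2.0527]
||prox(x)|| = 4.9059
Step 4: Proximal objective.
0.5*||prox-x||^2 = 3.1501
lambda*||prox|| = 12.3138
Total = 15.4638


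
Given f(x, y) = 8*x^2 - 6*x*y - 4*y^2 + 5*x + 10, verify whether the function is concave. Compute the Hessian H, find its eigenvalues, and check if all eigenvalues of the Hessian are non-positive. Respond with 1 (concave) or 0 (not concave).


The Hessian of f(x,y) = 8*x^2 - 6*x*y - 4*y^2 + 5*x + 10 is:
H = [[16, -6], [-6, -8]]
Trace = 16 - 8 = 8
Determinant = 16*-8 - (-6)^2 = -164
Discriminant = (8)^2 - 4*-164 = 720.0
Eigenvalues: lambda_1 = -9.4164, lambda_2 = 17.4164
The function is not concave.

0


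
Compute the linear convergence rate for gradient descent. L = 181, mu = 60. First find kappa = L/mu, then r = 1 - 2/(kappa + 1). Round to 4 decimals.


Step 1: Compute the condition number.
kappa = L/mu = 181/60 = 3.0167
Step 2: Compute the convergence rate.
r = 1 - 2/(kappa + 1) = 1 - 2*mu/(L + mu) = (L - mu)/(L + mu) = 121/241 = 0.5021


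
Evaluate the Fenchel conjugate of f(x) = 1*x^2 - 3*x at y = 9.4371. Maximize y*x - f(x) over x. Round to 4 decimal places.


f*(y) = sup_x {y*x - a*x^2 - b*x} = sup_x {(y-b)*x - a*x^2}
FOC: (y - b) - 2a*x = 0 => x* = (y - b)/(2a)
x* = (9.4371 + 3)/(2*1) = 6.2186
f*(9.4371) = (y-b)^2/(4a) = (9.4371 + 3)^2/(4*1)
= 154.6815/4 = 38.6704


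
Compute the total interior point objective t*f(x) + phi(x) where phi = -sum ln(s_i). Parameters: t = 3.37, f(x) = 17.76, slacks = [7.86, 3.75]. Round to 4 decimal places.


Step 1: Compute log-barrier.
ln values: [2.0618, 1.3218]
phi = -(2.0618 + 1.3218) = -3.3835
Step 2: Compute augmented objective.
t*f(x) = 3.37*17.76 = 59.8512
Total = 59.8512 - 3.3835 = 56.4677


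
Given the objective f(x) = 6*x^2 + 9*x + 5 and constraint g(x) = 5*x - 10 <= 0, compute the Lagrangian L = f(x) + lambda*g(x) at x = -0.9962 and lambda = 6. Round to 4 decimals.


Step 1: Evaluate f(x).
f(-0.9962) = 6*(-0.9962)^2 + 9*(-0.9962) + 5 = 1.9887
Step 2: Evaluate g(x).
g(-0.9962) = 5*-0.9962 - 10 = -14.981
Step 3: Compute Lagrangian.
L = 1.9887 + 6*-14.981 = -87.8973


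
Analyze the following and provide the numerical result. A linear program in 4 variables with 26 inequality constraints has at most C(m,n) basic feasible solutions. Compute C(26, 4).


Each vertex corresponds to some choice of n active constraints out of m, so the number of vertices is at most C(m, n) = m! / (n!(m-n)!).
m = 26, n = 4
Numerator: 26 * 25 * 24 * 23
Denominator: 4! = 24
C(26, 4) = 14950


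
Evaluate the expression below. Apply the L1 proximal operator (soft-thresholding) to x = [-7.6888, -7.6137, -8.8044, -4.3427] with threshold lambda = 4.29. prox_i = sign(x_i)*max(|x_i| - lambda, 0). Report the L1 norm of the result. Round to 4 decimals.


Soft-thresholding with lambda = 4.29:
prox(-7.6888) = sign(-7.6888)*max(|-7.6888| - 4.29, 0) = -3.3988
prox(-7.6137) = sign(-7.6137)*max(|-7.6137| - 4.29, 0) = -3.3237
prox(-8.8044) = sign(-8.8044)*max(|-8.8044| - 4.29, 0) = -4.5144
prox(-4.3427) = sign(-4.3427)*max(|-4.3427| - 4.29, 0) = -0.0527
prox(x) = [-3.3988, -3.3237, -4.5144, -0.0527]
||prox(x)||_1 = 3.3988 + 3.3237 + 4.5144 + 0.0527 = 11.2896


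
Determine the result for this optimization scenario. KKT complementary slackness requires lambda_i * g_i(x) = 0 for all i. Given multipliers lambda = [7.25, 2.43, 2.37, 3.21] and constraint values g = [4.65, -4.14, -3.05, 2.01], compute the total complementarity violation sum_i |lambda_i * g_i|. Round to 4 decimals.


KKT complementary slackness check:
lambda_1 * g_1 = 7.25 * 4.65 = 33.7125
lambda_2 * g_2 = 2.43 * -4.14 = -10.0602
lambda_3 * g_3 = 2.37 * -3.05 = -7.2285
lambda_4 * g_4 = 3.21 * 2.01 = 6.4521
Total violation = 33.7125 + 10.0602 + 7.2285 + 6.4521 = 57.4533


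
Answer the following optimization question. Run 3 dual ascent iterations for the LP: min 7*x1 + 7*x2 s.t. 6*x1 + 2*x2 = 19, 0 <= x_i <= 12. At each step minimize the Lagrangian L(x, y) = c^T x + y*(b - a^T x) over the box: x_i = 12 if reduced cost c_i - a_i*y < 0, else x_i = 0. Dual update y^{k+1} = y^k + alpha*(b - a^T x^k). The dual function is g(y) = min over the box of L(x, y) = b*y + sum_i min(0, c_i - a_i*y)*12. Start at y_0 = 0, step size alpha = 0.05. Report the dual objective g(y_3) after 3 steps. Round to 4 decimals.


Dual ascent for LP: min 7*x1 + 7*x2, 6*x1 + 2*x2 = 19, 0 <= x_i <= 12
Step 1: y^k = 0.0, reduced costs: (7.0, 7.0)
  x^k = (0.0, 0.0), subgradient = b - a^T x = 19.0
  y^{k+1} = 0.0 + 0.05*19.0 = 0.95
Step 2: y^k = 0.95, reduced costs: (1.3, 5.1)
  x^k = (0.0, 0.0), subgradient = b - a^T x = 19.0
  y^{k+1} = 0.95 + 0.05*19.0 = 1.9
Step 3: y^k = 1.9, reduced costs: (-4.4, 3.2)
  x^k = (12.0, 0.0), subgradient = b - a^T x = -53.0
  y^{k+1} = 1.9 + 0.05*-53.0 = -0.75
Dual objective at y_3 = -0.75: reduced costs (11.5, 8.5), box minimizer x = (0.0, 0.0)
g(y_3) = b*y + (c1 - a1*y)*x1 + (c2 - a2*y)*x2 = 19*(-0.75) + 11.5*0.0 + 8.5*0.0 = -14.25 + 0.0 + 0.0 = -14.25


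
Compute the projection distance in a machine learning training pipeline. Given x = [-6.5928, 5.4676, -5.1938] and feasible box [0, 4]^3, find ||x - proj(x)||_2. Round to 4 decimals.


Project each component onto [0, 4].
clip(-6.5928) = 0.0, clip(5.4676) = 4.0, clip(-5.1938) = 0.0
Projection = [0.0, 4.0, 0.0]
Squared diffs: [43.465, 2.1538, 26.9756]
Distance = sqrt(72.5944) = 8.5202


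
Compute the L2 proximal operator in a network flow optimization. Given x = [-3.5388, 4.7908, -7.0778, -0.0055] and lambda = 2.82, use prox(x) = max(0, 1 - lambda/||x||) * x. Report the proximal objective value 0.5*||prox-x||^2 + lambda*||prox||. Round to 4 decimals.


Step 1: Compute ||x||.
||x|| = 9.2504
Step 2: Compute scaling factor.
scale = max(0, 1 - 2.82/9.2504) = 0.6951
Step 3: prox(x) = [-2.46, 3.3303, -4.9201, -0.0038]
||prox(x)|| = 6.4304
Step 4: Proximal objective.
0.5*||prox-x||^2 = 3.9762
lambda*||prox|| = 18.1337
Total = 22.11


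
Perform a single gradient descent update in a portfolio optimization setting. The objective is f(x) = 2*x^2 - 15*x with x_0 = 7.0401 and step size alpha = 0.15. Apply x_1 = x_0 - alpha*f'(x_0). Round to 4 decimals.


We compute the gradient at x_0 and apply the update.
f'(x) = 4*x - 15
f'(7.0401) = 4*7.0401 - 15 = 13.1604
x_1 = 7.0401 - 0.15*13.1604 = 5.066


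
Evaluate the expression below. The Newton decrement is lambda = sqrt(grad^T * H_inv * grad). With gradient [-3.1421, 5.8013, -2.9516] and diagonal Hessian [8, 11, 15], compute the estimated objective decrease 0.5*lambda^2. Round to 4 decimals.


Step 1: H is diagonal, so H^(-1) * g = [-0.3928, 0.5274, -0.1968].
Step 2: g^T H^(-1) g = sum_i g_i^2 / H_ii
  = (-3.1421)^2/8 + (5.8013)^2/11 + (-2.9516)^2/15
  = 1.2341 + 3.0596 + 0.5808 = 4.8744
Step 3: Objective decrease = 0.5 * g^T H^(-1) g = 2.4372


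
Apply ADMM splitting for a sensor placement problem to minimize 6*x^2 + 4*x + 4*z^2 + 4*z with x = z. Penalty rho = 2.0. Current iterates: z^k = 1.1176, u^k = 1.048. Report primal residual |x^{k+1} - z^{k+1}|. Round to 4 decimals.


ADMM iteration with rho = 2.0, z^k = 1.1176, u^k = 1.048
Step 1: x-update.
Minimize 6*x^2 + 4*x + (2.0/2)*(x - 1.1176 + 1.048)^2
FOC: (2*6 + 2.0)*x = -4 + 2.0*(1.1176 - 1.048)
x^{k+1} = -0.2758
Step 2: z-update.
Minimize 4*z^2 + 4*z + (2.0/2)*(-0.2758 - z + 1.048)^2
FOC: (2*4 + 2.0)*z = -4 + 2.0*(-0.2758 + 1.048)
z^{k+1} = -0.2456
Step 3: u-update.
u^{k+1} = 1.048 - 0.2758 + 0.2456 = 1.0178
Step 4: Primal residual = |-0.2758 + 0.2456| = 0.0302


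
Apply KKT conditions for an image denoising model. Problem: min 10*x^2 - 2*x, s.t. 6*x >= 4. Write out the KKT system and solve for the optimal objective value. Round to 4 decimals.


Step 1: Try lambda = 0 (constraint inactive).
x_unc = 2/(2*10) = 0.1
Check: 6*0.1 = 0.6 < 4 -- violated!
Step 2: Constraint must be active: 6*x = 4
x* = 4/6 = 2/3 = 0.6667 (rounded; the exact value 2/3 is used below)
lambda = (2*10*(2/3) - 2)/6 = 1.8889
Step 3: Compute optimal value.
f(x*) = 10*(2/3)^2 - 2*(2/3) = 3.1111


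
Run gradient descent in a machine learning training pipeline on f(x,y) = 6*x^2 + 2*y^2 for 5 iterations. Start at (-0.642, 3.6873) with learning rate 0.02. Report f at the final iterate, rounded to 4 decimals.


Gradient descent on f(x,y) = 6*x^2 + 2*y^2.
Starting point: (-0.642, 3.6873), alpha = 0.02
Step 1: grad_x = 2*6*-0.642 = -7.704, grad_y = 2*2*3.6873 = 14.7492
  x_1 = -0.642 - 0.02*-7.704 = -0.4879
  y_1 = 3.6873 - 0.02*14.7492 = 3.3923
Step 2: grad_x = 2*6*-0.4879 = -5.855, grad_y = 2*2*3.3923 = 13.5693
  x_2 = -0.4879 - 0.02*-5.855 = -0.3708
  y_2 = 3.3923 - 0.02*13.5693 = 3.1209
Step 3: grad_x = 2*6*-0.3708 = -4.4498, grad_y = 2*2*3.1209 = 12.4837
  x_3 = -0.3708 - 0.02*-4.4498 = -0.2818
  y_3 = 3.1209 - 0.02*12.4837 = 2.8713
Step 4: grad_x = 2*6*-0.2818 = -3.3819, grad_y = 2*2*2.8713 = 11.485
  x_4 = -0.2818 - 0.02*-3.3819 = -0.2142
  y_4 = 2.8713 - 0.02*11.485 = 2.6416
Step 5: grad_x = 2*6*-0.2142 = -2.5702, grad_y = 2*2*2.6416 = 10.5662
  x_5 = -0.2142 - 0.02*-2.5702 = -0.1628
  y_5 = 2.6416 - 0.02*10.5662 = 2.4302
f(-0.1628, 2.4302) = 6*(-0.1628)^2 + 2*2.4302^2 = 11.971


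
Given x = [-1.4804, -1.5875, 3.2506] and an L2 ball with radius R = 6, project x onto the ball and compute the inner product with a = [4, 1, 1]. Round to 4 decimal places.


Step 1: Compute ||x|| (intermediates to 6 decimals).
||x|| = sqrt((-1.4804)^2 + (-1.5875)^2 + 3.2506^2) = 3.908726
Step 2: Project.
Since ||x|| <= R, proj = x (no scaling needed).
proj(x) = [-1.4804, -1.5875, 3.2506]
Step 3: Dot product.
a^T * proj(x) = 4*(-1.4804) + 1*(-1.5875) + 1*3.2506 = -4.2585


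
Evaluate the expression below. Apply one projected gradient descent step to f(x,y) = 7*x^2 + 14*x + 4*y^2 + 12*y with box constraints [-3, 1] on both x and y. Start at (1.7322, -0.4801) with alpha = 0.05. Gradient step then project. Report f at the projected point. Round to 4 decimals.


Step 1: Compute gradient at (1.7322, -0.4801).
grad_x = 2*7*1.7322 + 14 = 38.2508
grad_y = 2*4*-0.4801 + 12 = 8.1592
Step 2: Gradient step.
x_raw = 1.7322 - 0.05*38.2508 = -0.1803
y_raw = -0.4801 - 0.05*8.1592 = -0.8881
Step 3: Project onto [-3, 1].
x_proj = clip(-0.1803) = -0.1803
y_proj = clip(-0.8881) = -0.8881
Step 4: Evaluate f.
f(-0.1803, -0.8881) = -9.7992


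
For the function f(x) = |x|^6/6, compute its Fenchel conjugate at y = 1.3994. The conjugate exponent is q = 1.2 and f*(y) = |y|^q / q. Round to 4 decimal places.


The conjugate exponent q satisfies 1/p + 1/q = 1.
p = 6, so q = 6/(6 - 1) = 1.2
|y|^q = 1.3994^1.2 = 1.4967
f*(1.3994) = 1.4967 / 1.2 = 1.2472


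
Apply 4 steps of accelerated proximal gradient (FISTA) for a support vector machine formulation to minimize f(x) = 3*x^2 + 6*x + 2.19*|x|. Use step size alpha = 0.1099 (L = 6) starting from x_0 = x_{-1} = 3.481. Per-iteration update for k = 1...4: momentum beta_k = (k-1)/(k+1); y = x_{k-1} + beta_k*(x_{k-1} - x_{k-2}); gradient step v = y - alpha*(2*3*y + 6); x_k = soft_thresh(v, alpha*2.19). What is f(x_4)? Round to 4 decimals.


FISTA on f(x) = 3*x^2 + 6*x + 2.19*|x|
L = 6, alpha = 0.1099
Iteration 1: beta = 0.0, y = 3.481 + 0.0*(3.481 - 3.481) = 3.481
  grad(y) = 26.886, v = y - alpha*grad = 0.5262
  prox(v) = soft_thresh(0.5262, 0.2407) = 0.2855
Iteration 2: beta = 0.3333, y = 0.2855 + 0.3333*(0.2855 - 3.481) = -0.7796
  grad(y) = 1.3224, v = y - alpha*grad = -0.9249
  prox(v) = soft_thresh(-0.9249, 0.2407) = -0.6843
Iteration 3: beta = 0.5, y = -0.6843 + 0.5*(-0.6843 - 0.2855) = -1.1692
  grad(y) = -1.0149, v = y - alpha*grad = -1.0576
  prox(v) = soft_thresh(-1.0576, 0.2407) = -0.8169
Iteration 4: beta = 0.6, y = -0.8169 + 0.6*(-0.8169 + 0.6843) = -0.8965
  grad(y) = 0.6208, v = y - alpha*grad = -0.9648
  prox(v) = soft_thresh(-0.9648, 0.2407) = -0.7241
f(x_4) = 3*(-0.7241)^2 + 6*(-0.7241) + 2.19*|-0.7241| = -1.1859


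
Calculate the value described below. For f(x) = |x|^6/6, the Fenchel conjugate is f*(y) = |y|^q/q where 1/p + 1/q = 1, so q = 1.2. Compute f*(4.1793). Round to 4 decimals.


The conjugate exponent q satisfies 1/p + 1/q = 1.
p = 6, so q = 6/(6 - 1) = 1.2
|y|^q = 4.1793^1.2 = 5.5632
f*(4.1793) = 5.5632 / 1.2 = 4.636


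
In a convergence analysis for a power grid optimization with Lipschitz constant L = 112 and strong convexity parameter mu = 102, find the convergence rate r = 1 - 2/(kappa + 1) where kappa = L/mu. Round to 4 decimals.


Step 1: Compute the condition number.
kappa = L/mu = 112/102 = 1.098
Step 2: Compute the convergence rate.
r = 1 - 2/(kappa + 1) = 1 - 2*mu/(L + mu) = (L - mu)/(L + mu) = 10/214 = 0.0467


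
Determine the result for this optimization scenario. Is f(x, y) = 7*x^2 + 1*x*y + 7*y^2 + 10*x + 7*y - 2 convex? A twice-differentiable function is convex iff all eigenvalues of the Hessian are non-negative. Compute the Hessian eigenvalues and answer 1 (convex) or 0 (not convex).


The Hessian of f(x,y) = 7*x^2 + 1*x*y + 7*y^2 + 10*x + 7*y - 2 is:
H = [[14, 1], [1, 14]]
Trace = 14 + 14 = 28
Determinant = 14*14 - (1)^2 = 195
Discriminant = (28)^2 - 4*195 = 4.0
Eigenvalues: lambda_1 = 13.0, lambda_2 = 15.0
The function is convex.

1


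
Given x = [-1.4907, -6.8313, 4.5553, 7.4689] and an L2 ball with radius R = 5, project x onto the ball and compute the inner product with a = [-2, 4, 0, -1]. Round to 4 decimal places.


Step 1: Compute ||x|| (intermediates to 6 decimals).
||x|| = sqrt((-1.4907)^2 + (-6.8313)^2 + 4.5553^2 + 7.4689^2) = 11.199289
Step 2: Project.
Since ||x|| > R, scale = R/||x|| = 5/11.199289 = 0.446457, proj(x) = scale * x
proj(x) = [-0.665533, -3.049882, 2.033746, 3.334543]
Step 3: Dot product.
a^T * proj(x) = -2*(-0.665533) + 4*(-3.049882) + 0*2.033746 - 1*3.334543 = -14.203


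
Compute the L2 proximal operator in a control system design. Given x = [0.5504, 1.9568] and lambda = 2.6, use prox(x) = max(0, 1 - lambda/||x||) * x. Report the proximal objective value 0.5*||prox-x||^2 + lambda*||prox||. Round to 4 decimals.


Step 1: Compute ||x||.
||x|| = 2.0327
Step 2: Compute scaling factor.
scale = max(0, 1 - 2.6/2.0327) = 0.0
Step 3: prox(x) = [0.0, 0.0]
||prox(x)|| = 0.0
Step 4: Proximal objective.
0.5*||prox-x||^2 = 2.066
lambda*||prox|| = 0.0
Total = 2.066
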